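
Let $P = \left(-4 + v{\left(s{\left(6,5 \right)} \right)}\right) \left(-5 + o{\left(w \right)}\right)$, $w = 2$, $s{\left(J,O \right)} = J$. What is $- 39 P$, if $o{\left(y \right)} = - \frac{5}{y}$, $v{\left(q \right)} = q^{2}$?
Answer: $9360$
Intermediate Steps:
$P = -240$ ($P = \left(-4 + 6^{2}\right) \left(-5 - \frac{5}{2}\right) = \left(-4 + 36\right) \left(-5 - \frac{5}{2}\right) = 32 \left(-5 - \frac{5}{2}\right) = 32 \left(- \frac{15}{2}\right) = -240$)
$- 39 P = \left(-39\right) \left(-240\right) = 9360$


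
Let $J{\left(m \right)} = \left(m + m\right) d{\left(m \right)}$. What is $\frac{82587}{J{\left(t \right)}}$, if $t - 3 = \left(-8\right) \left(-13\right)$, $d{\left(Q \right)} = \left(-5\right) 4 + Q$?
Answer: $\frac{27529}{6206} \approx 4.4359$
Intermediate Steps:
$d{\left(Q \right)} = -20 + Q$
$t = 107$ ($t = 3 - -104 = 3 + 104 = 107$)
$J{\left(m \right)} = 2 m \left(-20 + m\right)$ ($J{\left(m \right)} = \left(m + m\right) \left(-20 + m\right) = 2 m \left(-20 + m\right)$)
$\frac{82587}{J{\left(t \right)}} = \frac{82587}{2 \cdot 107 \left(-20 + 107\right)} = \frac{82587}{2 \cdot 107 \cdot 87} = \frac{82587}{18618} = 82587 \cdot \frac{1}{18618} = \frac{27529}{6206}$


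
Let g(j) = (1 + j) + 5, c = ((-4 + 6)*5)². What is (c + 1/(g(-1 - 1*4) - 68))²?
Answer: 44876601/4489 ≈ 9997.0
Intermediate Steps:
c = 100 (c = (2*5)² = 10² = 100)
g(j) = 6 + j
(c + 1/(g(-1 - 1*4) - 68))² = (100 + 1/((6 + (-1 - 1*4)) - 68))² = (100 + 1/((6 + (-1 - 4)) - 68))² = (100 + 1/((6 - 5) - 68))² = (100 + 1/(1 - 68))² = (100 + 1/(-67))² = (100 - 1/67)² = (6699/67)² = 44876601/4489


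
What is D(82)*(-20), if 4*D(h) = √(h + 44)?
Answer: -15*√14 ≈ -56.125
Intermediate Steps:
D(h) = √(44 + h)/4 (D(h) = √(h + 44)/4 = √(44 + h)/4)
D(82)*(-20) = (√(44 + 82)/4)*(-20) = (√126/4)*(-20) = ((3*√14)/4)*(-20) = (3*√14/4)*(-20) = -15*√14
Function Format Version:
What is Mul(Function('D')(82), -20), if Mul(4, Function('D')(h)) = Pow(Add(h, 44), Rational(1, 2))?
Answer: Mul(-15, Pow(14, Rational(1, 2))) ≈ -56.125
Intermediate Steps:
Function('D')(h) = Mul(Rational(1, 4), Pow(Add(44, h), Rational(1, 2))) (Function('D')(h) = Mul(Rational(1, 4), Pow(Add(h, 44), Rational(1, 2))) = Mul(Rational(1, 4), Pow(Add(44, h), Rational(1, 2))))
Mul(Function('D')(82), -20) = Mul(Mul(Rational(1, 4), Pow(Add(44, 82), Rational(1, 2))), -20) = Mul(Mul(Rational(1, 4), Pow(126, Rational(1, 2))), -20) = Mul(Mul(Rational(1, 4), Mul(3, Pow(14, Rational(1, 2)))), -20) = Mul(Mul(Rational(3, 4), Pow(14, Rational(1, 2))), -20) = Mul(-15, Pow(14, Rational(1, 2)))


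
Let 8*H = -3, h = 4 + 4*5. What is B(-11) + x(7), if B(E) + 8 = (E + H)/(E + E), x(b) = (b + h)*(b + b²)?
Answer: 304219/176 ≈ 1728.5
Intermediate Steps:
h = 24 (h = 4 + 20 = 24)
H = -3/8 (H = (⅛)*(-3) = -3/8 ≈ -0.37500)
x(b) = (24 + b)*(b + b²) (x(b) = (b + 24)*(b + b²) = (24 + b)*(b + b²))
B(E) = -8 + (-3/8 + E)/(2*E) (B(E) = -8 + (E - 3/8)/(E + E) = -8 + (-3/8 + E)/((2*E)) = -8 + (-3/8 + E)*(1/(2*E)) = -8 + (-3/8 + E)/(2*E))
B(-11) + x(7) = (3/16)*(-1 - 40*(-11))/(-11) + 7*(24 + 7² + 25*7) = (3/16)*(-1/11)*(-1 + 440) + 7*(24 + 49 + 175) = (3/16)*(-1/11)*439 + 7*248 = -1317/176 + 1736 = 304219/176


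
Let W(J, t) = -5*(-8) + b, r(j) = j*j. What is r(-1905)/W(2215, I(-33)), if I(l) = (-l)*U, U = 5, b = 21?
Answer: 3629025/61 ≈ 59492.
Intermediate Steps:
I(l) = -5*l (I(l) = -l*5 = -5*l)
r(j) = j²
W(J, t) = 61 (W(J, t) = -5*(-8) + 21 = 40 + 21 = 61)
r(-1905)/W(2215, I(-33)) = (-1905)²/61 = 3629025*(1/61) = 3629025/61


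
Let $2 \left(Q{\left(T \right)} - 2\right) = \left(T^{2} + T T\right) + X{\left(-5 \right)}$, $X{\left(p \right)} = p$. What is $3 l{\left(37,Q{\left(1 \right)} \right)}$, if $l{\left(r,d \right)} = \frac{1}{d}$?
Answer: $6$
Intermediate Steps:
$Q{\left(T \right)} = - \frac{1}{2} + T^{2}$ ($Q{\left(T \right)} = 2 + \frac{\left(T^{2} + T T\right) - 5}{2} = 2 + \frac{\left(T^{2} + T^{2}\right) - 5}{2} = 2 + \frac{2 T^{2} - 5}{2} = 2 + \frac{-5 + 2 T^{2}}{2} = 2 + \left(- \frac{5}{2} + T^{2}\right) = - \frac{1}{2} + T^{2}$)
$3 l{\left(37,Q{\left(1 \right)} \right)} = \frac{3}{- \frac{1}{2} + 1^{2}} = \frac{3}{- \frac{1}{2} + 1} = 3 \frac{1}{\frac{1}{2}} = 3 \cdot 2 = 6$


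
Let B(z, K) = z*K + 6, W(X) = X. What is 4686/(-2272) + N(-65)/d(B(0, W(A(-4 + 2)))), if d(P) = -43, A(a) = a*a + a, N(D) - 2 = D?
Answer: -411/688 ≈ -0.59738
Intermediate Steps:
N(D) = 2 + D
A(a) = a + a² (A(a) = a² + a = a + a²)
B(z, K) = 6 + K*z (B(z, K) = K*z + 6 = 6 + K*z)
4686/(-2272) + N(-65)/d(B(0, W(A(-4 + 2)))) = 4686/(-2272) + (2 - 65)/(-43) = 4686*(-1/2272) - 63*(-1/43) = -33/16 + 63/43 = -411/688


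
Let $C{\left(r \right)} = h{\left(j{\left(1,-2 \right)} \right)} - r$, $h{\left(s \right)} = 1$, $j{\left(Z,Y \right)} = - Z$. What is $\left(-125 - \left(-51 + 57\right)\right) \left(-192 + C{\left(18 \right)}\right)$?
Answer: $27379$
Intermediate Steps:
$C{\left(r \right)} = 1 - r$
$\left(-125 - \left(-51 + 57\right)\right) \left(-192 + C{\left(18 \right)}\right) = \left(-125 - \left(-51 + 57\right)\right) \left(-192 + \left(1 - 18\right)\right) = \left(-125 - 6\right) \left(-192 + \left(1 - 18\right)\right) = \left(-125 - 6\right) \left(-192 - 17\right) = \left(-131\right) \left(-209\right) = 27379$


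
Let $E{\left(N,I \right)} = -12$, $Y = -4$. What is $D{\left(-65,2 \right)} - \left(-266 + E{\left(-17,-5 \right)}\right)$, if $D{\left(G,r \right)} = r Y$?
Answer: $270$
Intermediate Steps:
$D{\left(G,r \right)} = - 4 r$ ($D{\left(G,r \right)} = r \left(-4\right) = - 4 r$)
$D{\left(-65,2 \right)} - \left(-266 + E{\left(-17,-5 \right)}\right) = \left(-4\right) 2 - \left(-266 - 12\right) = -8 - -278 = -8 + 278 = 270$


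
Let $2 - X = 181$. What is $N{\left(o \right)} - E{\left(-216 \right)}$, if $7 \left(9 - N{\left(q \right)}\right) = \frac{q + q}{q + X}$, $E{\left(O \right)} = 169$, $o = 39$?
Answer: $- \frac{78361}{490} \approx -159.92$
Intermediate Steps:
$X = -179$ ($X = 2 - 181 = -179$)
$N{\left(q \right)} = 9 - \frac{2 q}{7 \left(-179 + q\right)}$ ($N{\left(q \right)} = 9 - \frac{\left(q + q\right) \frac{1}{q - 179}}{7} = 9 - \frac{2 q \frac{1}{-179 + q}}{7} = 9 - \frac{2 q}{7 \left(-179 + q\right)}$)
$N{\left(o \right)} - E{\left(-216 \right)} = \frac{-11277 + 61 \cdot 39}{7 \left(-179 + 39\right)} - 169 = \frac{-11277 + 2379}{7 \left(-140\right)} - 169 = \frac{1}{7} \left(- \frac{1}{140}\right) \left(-8898\right) - 169 = \frac{4449}{490} - 169 = - \frac{78361}{490}$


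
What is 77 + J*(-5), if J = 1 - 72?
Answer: 432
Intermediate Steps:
J = -71
77 + J*(-5) = 77 - 71*(-5) = 77 + 355 = 432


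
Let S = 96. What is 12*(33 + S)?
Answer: 1548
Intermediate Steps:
12*(33 + S) = 12*(33 + 96) = 12*129 = 1548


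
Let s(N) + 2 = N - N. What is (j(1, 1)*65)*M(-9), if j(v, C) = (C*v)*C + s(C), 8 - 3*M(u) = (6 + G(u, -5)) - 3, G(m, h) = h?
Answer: -650/3 ≈ -216.67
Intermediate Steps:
s(N) = -2 (s(N) = -2 + (N - N) = -2 + 0 = -2)
M(u) = 10/3 (M(u) = 8/3 - ((6 - 5) - 3)/3 = 8/3 - (1 - 3)/3 = 8/3 - ⅓*(-2) = 8/3 + ⅔ = 10/3)
j(v, C) = -2 + v*C² (j(v, C) = (C*v)*C - 2 = v*C² - 2 = -2 + v*C²)
(j(1, 1)*65)*M(-9) = ((-2 + 1*1²)*65)*(10/3) = ((-2 + 1*1)*65)*(10/3) = ((-2 + 1)*65)*(10/3) = -1*65*(10/3) = -65*10/3 = -650/3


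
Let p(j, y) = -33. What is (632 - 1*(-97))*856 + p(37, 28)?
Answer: 623991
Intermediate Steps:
(632 - 1*(-97))*856 + p(37, 28) = (632 - 1*(-97))*856 - 33 = (632 + 97)*856 - 33 = 729*856 - 33 = 624024 - 33 = 623991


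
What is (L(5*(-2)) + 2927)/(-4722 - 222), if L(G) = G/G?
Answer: -61/103 ≈ -0.59223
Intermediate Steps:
L(G) = 1
(L(5*(-2)) + 2927)/(-4722 - 222) = (1 + 2927)/(-4722 - 222) = 2928/(-4944) = 2928*(-1/4944) = -61/103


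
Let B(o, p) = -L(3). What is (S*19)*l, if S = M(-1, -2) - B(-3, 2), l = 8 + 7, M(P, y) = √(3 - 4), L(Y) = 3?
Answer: 855 + 285*I ≈ 855.0 + 285.0*I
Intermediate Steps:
B(o, p) = -3 (B(o, p) = -1*3 = -3)
M(P, y) = I (M(P, y) = √(-1) = I)
l = 15
S = 3 + I (S = I - 1*(-3) = I + 3 = 3 + I ≈ 3.0 + 1.0*I)
(S*19)*l = ((3 + I)*19)*15 = (57 + 19*I)*15 = 855 + 285*I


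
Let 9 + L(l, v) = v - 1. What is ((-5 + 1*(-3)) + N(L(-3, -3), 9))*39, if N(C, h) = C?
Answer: -819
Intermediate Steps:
L(l, v) = -10 + v (L(l, v) = -9 + (v - 1) = -9 + (-1 + v) = -10 + v)
((-5 + 1*(-3)) + N(L(-3, -3), 9))*39 = ((-5 + 1*(-3)) + (-10 - 3))*39 = ((-5 - 3) - 13)*39 = (-8 - 13)*39 = -21*39 = -819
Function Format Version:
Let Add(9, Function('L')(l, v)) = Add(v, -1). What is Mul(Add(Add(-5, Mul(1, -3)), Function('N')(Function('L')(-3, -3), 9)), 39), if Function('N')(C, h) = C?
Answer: -819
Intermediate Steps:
Function('L')(l, v) = Add(-10, v) (Function('L')(l, v) = Add(-9, Add(v, -1)) = Add(-9, Add(-1, v)) = Add(-10, v))
Mul(Add(Add(-5, Mul(1, -3)), Function('N')(Function('L')(-3, -3), 9)), 39) = Mul(Add(Add(-5, Mul(1, -3)), Add(-10, -3)), 39) = Mul(Add(Add(-5, -3), -13), 39) = Mul(Add(-8, -13), 39) = Mul(-21, 39) = -819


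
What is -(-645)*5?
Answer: 3225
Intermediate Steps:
-(-645)*5 = -645*(-5) = 3225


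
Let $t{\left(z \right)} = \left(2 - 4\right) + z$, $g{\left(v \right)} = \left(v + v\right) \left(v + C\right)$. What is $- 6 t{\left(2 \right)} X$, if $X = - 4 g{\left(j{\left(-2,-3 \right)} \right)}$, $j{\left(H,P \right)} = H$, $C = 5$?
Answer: $0$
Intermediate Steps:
$g{\left(v \right)} = 2 v \left(5 + v\right)$ ($g{\left(v \right)} = \left(v + v\right) \left(v + 5\right) = 2 v \left(5 + v\right)$)
$t{\left(z \right)} = -2 + z$
$X = 48$ ($X = - 4 \cdot 2 \left(-2\right) \left(5 - 2\right) = - 4 \cdot 2 \left(-2\right) 3 = \left(-4\right) \left(-12\right) = 48$)
$- 6 t{\left(2 \right)} X = - 6 \left(-2 + 2\right) 48 = \left(-6\right) 0 \cdot 48 = 0 \cdot 48 = 0$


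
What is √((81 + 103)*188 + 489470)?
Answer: √524062 ≈ 723.92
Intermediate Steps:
√((81 + 103)*188 + 489470) = √(184*188 + 489470) = √(34592 + 489470) = √524062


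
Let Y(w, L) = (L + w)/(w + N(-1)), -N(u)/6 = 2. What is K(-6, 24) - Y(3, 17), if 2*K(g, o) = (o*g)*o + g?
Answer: -15559/9 ≈ -1728.8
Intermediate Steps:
K(g, o) = g/2 + g*o²/2 (K(g, o) = ((o*g)*o + g)/2 = ((g*o)*o + g)/2 = (g*o² + g)/2 = (g + g*o²)/2 = g/2 + g*o²/2)
N(u) = -12 (N(u) = -6*2 = -12)
Y(w, L) = (L + w)/(-12 + w) (Y(w, L) = (L + w)/(w - 12) = (L + w)/(-12 + w))
K(-6, 24) - Y(3, 17) = (½)*(-6)*(1 + 24²) - (17 + 3)/(-12 + 3) = (½)*(-6)*(1 + 576) - 20/(-9) = (½)*(-6)*577 - (-1)*20/9 = -1731 - 1*(-20/9) = -1731 + 20/9 = -15559/9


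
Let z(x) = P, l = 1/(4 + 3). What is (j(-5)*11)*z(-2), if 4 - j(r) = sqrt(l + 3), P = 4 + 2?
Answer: 264 - 66*sqrt(154)/7 ≈ 146.99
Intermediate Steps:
l = 1/7 ≈ 0.14286
P = 6
z(x) = 6
j(r) = 4 - sqrt(154)/7 (j(r) = 4 - sqrt(1/7 + 3) = 4 - sqrt(22/7) = 4 - sqrt(154)/7)
(j(-5)*11)*z(-2) = ((4 - sqrt(154)/7)*11)*6 = (44 - 11*sqrt(154)/7)*6 = 264 - 66*sqrt(154)/7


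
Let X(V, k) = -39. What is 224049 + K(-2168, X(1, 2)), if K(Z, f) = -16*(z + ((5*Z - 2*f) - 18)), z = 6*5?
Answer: 396049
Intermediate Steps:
z = 30
K(Z, f) = -192 - 80*Z + 32*f (K(Z, f) = -16*(30 + ((5*Z - 2*f) - 18)) = -16*(30 + ((-2*f + 5*Z) - 18)) = -16*(30 + (-18 - 2*f + 5*Z)) = -16*(12 - 2*f + 5*Z) = -192 - 80*Z + 32*f)
224049 + K(-2168, X(1, 2)) = 224049 + (-192 - 80*(-2168) + 32*(-39)) = 224049 + (-192 + 173440 - 1248) = 224049 + 172000 = 396049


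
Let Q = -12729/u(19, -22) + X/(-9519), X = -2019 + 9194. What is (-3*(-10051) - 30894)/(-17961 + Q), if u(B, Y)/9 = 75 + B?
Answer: 663036426/16085388835 ≈ 0.041220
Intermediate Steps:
X = 7175
u(B, Y) = 675 + 9*B (u(B, Y) = 9*(75 + B) = 675 + 9*B)
Q = -14137489/894786 (Q = -12729/(675 + 9*19) + 7175/(-9519) = -12729/(675 + 171) + 7175*(-1/9519) = -12729/846 - 7175/9519 = -12729*1/846 - 7175/9519 = -4243/282 - 7175/9519 = -14137489/894786 ≈ -15.800)
(-3*(-10051) - 30894)/(-17961 + Q) = (-3*(-10051) - 30894)/(-17961 - 14137489/894786) = (30153 - 30894)/(-16085388835/894786) = -741*(-894786/16085388835) = 663036426/16085388835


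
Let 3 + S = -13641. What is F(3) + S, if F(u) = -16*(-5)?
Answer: -13564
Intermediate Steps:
F(u) = 80
S = -13644 (S = -3 - 13641 = -13644)
F(3) + S = 80 - 13644 = -13564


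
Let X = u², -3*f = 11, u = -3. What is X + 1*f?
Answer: 16/3 ≈ 5.3333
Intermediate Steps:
f = -11/3 (f = -⅓*11 = -11/3 ≈ -3.6667)
X = 9 (X = (-3)² = 9)
X + 1*f = 9 + 1*(-11/3) = 9 - 11/3 = 16/3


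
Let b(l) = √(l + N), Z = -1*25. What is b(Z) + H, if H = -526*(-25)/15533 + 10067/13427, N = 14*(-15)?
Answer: 332935761/208561591 + I*√235 ≈ 1.5963 + 15.33*I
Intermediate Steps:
Z = -25
N = -210
H = 332935761/208561591 (H = 13150*(1/15533) + 10067*(1/13427) = 13150/15533 + 10067/13427 = 332935761/208561591 ≈ 1.5963)
b(l) = √(-210 + l) (b(l) = √(l - 210) = √(-210 + l))
b(Z) + H = √(-210 - 25) + 332935761/208561591 = √(-235) + 332935761/208561591 = I*√235 + 332935761/208561591 = 332935761/208561591 + I*√235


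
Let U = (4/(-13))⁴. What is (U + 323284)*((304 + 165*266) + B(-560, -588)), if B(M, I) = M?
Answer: 402886448383720/28561 ≈ 1.4106e+10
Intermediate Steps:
U = 256/28561 (U = (4*(-1/13))⁴ = (-4/13)⁴ = 256/28561 ≈ 0.0089633)
(U + 323284)*((304 + 165*266) + B(-560, -588)) = (256/28561 + 323284)*((304 + 165*266) - 560) = 9233314580*((304 + 43890) - 560)/28561 = 9233314580*(44194 - 560)/28561 = (9233314580/28561)*43634 = 402886448383720/28561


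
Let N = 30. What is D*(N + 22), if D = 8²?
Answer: 3328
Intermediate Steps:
D = 64
D*(N + 22) = 64*(30 + 22) = 64*52 = 3328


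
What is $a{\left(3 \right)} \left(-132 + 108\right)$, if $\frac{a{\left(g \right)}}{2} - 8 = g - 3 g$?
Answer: $-96$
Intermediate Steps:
$a{\left(g \right)} = 16 - 4 g$ ($a{\left(g \right)} = 16 + 2 \left(g - 3 g\right) = 16 + 2 \left(- 2 g\right) = 16 - 4 g$)
$a{\left(3 \right)} \left(-132 + 108\right) = \left(16 - 12\right) \left(-132 + 108\right) = \left(16 - 12\right) \left(-24\right) = 4 \left(-24\right) = -96$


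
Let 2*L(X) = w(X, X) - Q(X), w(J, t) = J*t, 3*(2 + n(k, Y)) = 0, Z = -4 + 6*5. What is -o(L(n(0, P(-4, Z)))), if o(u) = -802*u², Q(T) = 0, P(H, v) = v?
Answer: 3208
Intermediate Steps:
Z = 26 (Z = -4 + 30 = 26)
n(k, Y) = -2 (n(k, Y) = -2 + (⅓)*0 = -2 + 0 = -2)
L(X) = X²/2 (L(X) = (X*X - 1*0)/2 = (X² + 0)/2 = X²/2)
-o(L(n(0, P(-4, Z)))) = -(-802)*((½)*(-2)²)² = -(-802)*((½)*4)² = -(-802)*2² = -(-802)*4 = -1*(-3208) = 3208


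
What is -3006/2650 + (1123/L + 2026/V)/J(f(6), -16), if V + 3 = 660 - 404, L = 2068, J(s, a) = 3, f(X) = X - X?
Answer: 324433949/189066900 ≈ 1.7160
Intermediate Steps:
f(X) = 0
V = 253 (V = -3 + (660 - 404) = -3 + 256 = 253)
-3006/2650 + (1123/L + 2026/V)/J(f(6), -16) = -3006/2650 + (1123/2068 + 2026/253)/3 = -3006*1/2650 + (1123*(1/2068) + 2026*(1/253))*(⅓) = -1503/1325 + (1123/2068 + 2026/253)*(⅓) = -1503/1325 + (406717/47564)*(⅓) = -1503/1325 + 406717/142692 = 324433949/189066900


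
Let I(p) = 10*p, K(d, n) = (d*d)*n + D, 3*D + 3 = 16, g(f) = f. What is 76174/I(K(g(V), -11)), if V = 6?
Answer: -114261/5875 ≈ -19.449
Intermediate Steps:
D = 13/3 (D = -1 + (⅓)*16 = -1 + 16/3 = 13/3 ≈ 4.3333)
K(d, n) = 13/3 + n*d² (K(d, n) = (d*d)*n + 13/3 = d²*n + 13/3 = n*d² + 13/3 = 13/3 + n*d²)
76174/I(K(g(V), -11)) = 76174/((10*(13/3 - 11*6²))) = 76174/((10*(13/3 - 11*36))) = 76174/((10*(13/3 - 396))) = 76174/((10*(-1175/3))) = 76174/(-11750/3) = 76174*(-3/11750) = -114261/5875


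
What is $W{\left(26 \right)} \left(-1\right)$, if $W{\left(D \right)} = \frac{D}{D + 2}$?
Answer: $- \frac{13}{14} \approx -0.92857$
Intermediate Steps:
$W{\left(D \right)} = \frac{D}{2 + D}$
$W{\left(26 \right)} \left(-1\right) = \frac{26}{2 + 26} \left(-1\right) = \frac{26}{28} \left(-1\right) = 26 \cdot \frac{1}{28} \left(-1\right) = \frac{13}{14} \left(-1\right) = - \frac{13}{14}$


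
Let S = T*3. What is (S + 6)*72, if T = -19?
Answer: -3672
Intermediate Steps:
S = -57 (S = -19*3 = -57)
(S + 6)*72 = (-57 + 6)*72 = -51*72 = -3672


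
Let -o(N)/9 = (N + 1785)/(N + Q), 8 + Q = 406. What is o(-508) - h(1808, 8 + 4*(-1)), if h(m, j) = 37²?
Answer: -139097/110 ≈ -1264.5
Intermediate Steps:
Q = 398 (Q = -8 + 406 = 398)
h(m, j) = 1369
o(N) = -9*(1785 + N)/(398 + N) (o(N) = -9*(N + 1785)/(N + 398) = -9*(1785 + N)/(398 + N))
o(-508) - h(1808, 8 + 4*(-1)) = 9*(-1785 - 1*(-508))/(398 - 508) - 1*1369 = 9*(-1785 + 508)/(-110) - 1369 = 9*(-1/110)*(-1277) - 1369 = 11493/110 - 1369 = -139097/110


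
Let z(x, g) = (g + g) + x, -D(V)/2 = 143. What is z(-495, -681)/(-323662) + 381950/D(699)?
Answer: -61811084899/46283666 ≈ -1335.5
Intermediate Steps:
D(V) = -286 (D(V) = -2*143 = -286)
z(x, g) = x + 2*g (z(x, g) = 2*g + x = x + 2*g)
z(-495, -681)/(-323662) + 381950/D(699) = (-495 + 2*(-681))/(-323662) + 381950/(-286) = (-495 - 1362)*(-1/323662) + 381950*(-1/286) = -1857*(-1/323662) - 190975/143 = 1857/323662 - 190975/143 = -61811084899/46283666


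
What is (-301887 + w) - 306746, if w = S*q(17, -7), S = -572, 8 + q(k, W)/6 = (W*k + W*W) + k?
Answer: -399281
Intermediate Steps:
q(k, W) = -48 + 6*k + 6*W² + 6*W*k (q(k, W) = -48 + 6*((W*k + W*W) + k) = -48 + 6*((W*k + W²) + k) = -48 + 6*((W² + W*k) + k) = -48 + 6*(k + W² + W*k) = -48 + (6*k + 6*W² + 6*W*k) = -48 + 6*k + 6*W² + 6*W*k)
w = 209352 (w = -572*(-48 + 6*17 + 6*(-7)² + 6*(-7)*17) = -572*(-48 + 102 + 6*49 - 714) = -572*(-48 + 102 + 294 - 714) = -572*(-366) = 209352)
(-301887 + w) - 306746 = (-301887 + 209352) - 306746 = -92535 - 306746 = -399281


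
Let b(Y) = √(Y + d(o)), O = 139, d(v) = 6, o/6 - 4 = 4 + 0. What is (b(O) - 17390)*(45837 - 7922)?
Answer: -659341850 + 37915*√145 ≈ -6.5889e+8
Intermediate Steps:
o = 48 (o = 24 + 6*(4 + 0) = 24 + 6*4 = 24 + 24 = 48)
b(Y) = √(6 + Y) (b(Y) = √(Y + 6) = √(6 + Y))
(b(O) - 17390)*(45837 - 7922) = (√(6 + 139) - 17390)*(45837 - 7922) = (√145 - 17390)*37915 = (-17390 + √145)*37915 = -659341850 + 37915*√145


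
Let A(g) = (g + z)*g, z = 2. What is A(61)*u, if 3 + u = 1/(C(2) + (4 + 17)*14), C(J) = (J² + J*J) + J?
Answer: -3500973/304 ≈ -11516.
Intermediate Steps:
C(J) = J + 2*J² (C(J) = (J² + J²) + J = 2*J² + J = J + 2*J²)
A(g) = g*(2 + g) (A(g) = (g + 2)*g = (2 + g)*g = g*(2 + g))
u = -911/304 (u = -3 + 1/(2*(1 + 2*2) + (4 + 17)*14) = -3 + 1/(2*(1 + 4) + 21*14) = -3 + 1/(2*5 + 294) = -3 + 1/(10 + 294) = -3 + 1/304 = -911/304 ≈ -2.9967)
A(61)*u = (61*(2 + 61))*(-911/304) = (61*63)*(-911/304) = 3843*(-911/304) = -3500973/304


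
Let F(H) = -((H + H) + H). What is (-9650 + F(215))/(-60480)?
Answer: 2059/12096 ≈ 0.17022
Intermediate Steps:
F(H) = -3*H (F(H) = -(2*H + H) = -3*H)
(-9650 + F(215))/(-60480) = (-9650 - 3*215)/(-60480) = (-9650 - 645)*(-1/60480) = -10295*(-1/60480) = 2059/12096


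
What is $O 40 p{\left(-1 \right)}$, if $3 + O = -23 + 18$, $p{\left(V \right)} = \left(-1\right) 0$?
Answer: $0$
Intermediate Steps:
$p{\left(V \right)} = 0$
$O = -8$ ($O = -3 + \left(-23 + 18\right) = -3 - 5 = -8$)
$O 40 p{\left(-1 \right)} = \left(-8\right) 40 \cdot 0 = \left(-320\right) 0 = 0$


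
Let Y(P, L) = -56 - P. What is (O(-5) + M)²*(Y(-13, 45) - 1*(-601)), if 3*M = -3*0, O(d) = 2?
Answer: 2232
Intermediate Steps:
M = 0 (M = (-3*0)/3 = (⅓)*0 = 0)
(O(-5) + M)²*(Y(-13, 45) - 1*(-601)) = (2 + 0)²*((-56 - 1*(-13)) - 1*(-601)) = 2²*((-56 + 13) + 601) = 4*(-43 + 601) = 4*558 = 2232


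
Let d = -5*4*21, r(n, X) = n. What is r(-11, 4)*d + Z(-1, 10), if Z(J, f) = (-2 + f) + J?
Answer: 4627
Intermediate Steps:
Z(J, f) = -2 + J + f
d = -420 (d = -20*21 = -420)
r(-11, 4)*d + Z(-1, 10) = -11*(-420) + (-2 - 1 + 10) = 4620 + 7 = 4627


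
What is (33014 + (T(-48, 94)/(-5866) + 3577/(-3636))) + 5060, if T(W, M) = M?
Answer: 406025246479/10664388 ≈ 38073.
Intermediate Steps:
(33014 + (T(-48, 94)/(-5866) + 3577/(-3636))) + 5060 = (33014 + (94/(-5866) + 3577/(-3636))) + 5060 = (33014 + (94*(-1/5866) + 3577*(-1/3636))) + 5060 = (33014 + (-47/2933 - 3577/3636)) + 5060 = (33014 - 10662233/10664388) + 5060 = 352063443199/10664388 + 5060 = 406025246479/10664388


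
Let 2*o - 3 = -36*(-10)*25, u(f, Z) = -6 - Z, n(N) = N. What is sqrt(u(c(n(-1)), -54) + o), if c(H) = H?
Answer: 3*sqrt(2022)/2 ≈ 67.450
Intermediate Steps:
o = 9003/2 (o = 3/2 + (-36*(-10)*25)/2 = 3/2 + (360*25)/2 = 3/2 + (1/2)*9000 = 3/2 + 4500 = 9003/2 ≈ 4501.5)
sqrt(u(c(n(-1)), -54) + o) = sqrt((-6 - 1*(-54)) + 9003/2) = sqrt((-6 + 54) + 9003/2) = sqrt(48 + 9003/2) = sqrt(9099/2) = 3*sqrt(2022)/2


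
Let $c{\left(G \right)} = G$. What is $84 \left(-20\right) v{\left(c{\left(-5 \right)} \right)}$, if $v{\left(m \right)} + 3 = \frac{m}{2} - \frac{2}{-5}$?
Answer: $8568$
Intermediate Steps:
$v{\left(m \right)} = - \frac{13}{5} + \frac{m}{2}$ ($v{\left(m \right)} = -3 + \left(\frac{m}{2} - \frac{2}{-5}\right) = -3 + \left(m \frac{1}{2} - - \frac{2}{5}\right) = -3 + \left(\frac{m}{2} + \frac{2}{5}\right) = -3 + \left(\frac{2}{5} + \frac{m}{2}\right) = - \frac{13}{5} + \frac{m}{2}$)
$84 \left(-20\right) v{\left(c{\left(-5 \right)} \right)} = 84 \left(-20\right) \left(- \frac{13}{5} + \frac{1}{2} \left(-5\right)\right) = - 1680 \left(- \frac{13}{5} - \frac{5}{2}\right) = \left(-1680\right) \left(- \frac{51}{10}\right) = 8568$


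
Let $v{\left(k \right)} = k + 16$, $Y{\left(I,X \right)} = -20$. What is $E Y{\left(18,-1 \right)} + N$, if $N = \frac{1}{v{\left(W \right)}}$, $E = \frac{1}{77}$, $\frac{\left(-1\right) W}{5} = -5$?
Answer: $- \frac{743}{3157} \approx -0.23535$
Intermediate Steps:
$W = 25$ ($W = \left(-5\right) \left(-5\right) = 25$)
$v{\left(k \right)} = 16 + k$
$E = \frac{1}{77} \approx 0.012987$
$N = \frac{1}{41}$ ($N = \frac{1}{16 + 25} = \frac{1}{41} \approx 0.02439$)
$E Y{\left(18,-1 \right)} + N = \frac{1}{77} \left(-20\right) + \frac{1}{41} = - \frac{20}{77} + \frac{1}{41} = - \frac{743}{3157}$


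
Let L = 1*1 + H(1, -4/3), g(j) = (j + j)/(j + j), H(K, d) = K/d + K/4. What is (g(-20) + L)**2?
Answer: 9/4 ≈ 2.2500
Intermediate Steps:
H(K, d) = K/4 + K/d (H(K, d) = K/d + K*(1/4) = K/d + K/4 = K/4 + K/d)
g(j) = 1 (g(j) = (2*j)/((2*j)) = (2*j)*(1/(2*j)) = 1)
L = 1/2 (L = 1*1 + ((1/4)*1 + 1/(-4/3)) = 1 + (1/4 + 1/(-4*1/3)) = 1 + (1/4 + 1/(-4/3)) = 1 + (1/4 + 1*(-3/4)) = 1 + (1/4 - 3/4) = 1 - 1/2 = 1/2 ≈ 0.50000)
(g(-20) + L)**2 = (1 + 1/2)**2 = (3/2)**2 = 9/4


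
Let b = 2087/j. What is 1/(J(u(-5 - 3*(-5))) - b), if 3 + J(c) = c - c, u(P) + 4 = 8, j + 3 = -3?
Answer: 6/2069 ≈ 0.0029000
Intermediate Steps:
j = -6 (j = -3 - 3 = -6)
u(P) = 4 (u(P) = -4 + 8 = 4)
J(c) = -3 (J(c) = -3 + (c - c) = -3 + 0 = -3)
b = -2087/6 (b = 2087/(-6) = 2087*(-⅙) = -2087/6 ≈ -347.83)
1/(J(u(-5 - 3*(-5))) - b) = 1/(-3 - 1*(-2087/6)) = 1/(-3 + 2087/6) = 1/(2069/6) = 6/2069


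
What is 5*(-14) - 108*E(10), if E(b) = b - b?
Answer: -70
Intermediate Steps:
E(b) = 0
5*(-14) - 108*E(10) = 5*(-14) - 108*0 = -70 + 0 = -70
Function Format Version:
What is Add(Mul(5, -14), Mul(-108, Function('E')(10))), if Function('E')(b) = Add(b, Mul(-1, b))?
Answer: -70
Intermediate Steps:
Function('E')(b) = 0
Add(Mul(5, -14), Mul(-108, Function('E')(10))) = Add(Mul(5, -14), Mul(-108, 0)) = Add(-70, 0) = -70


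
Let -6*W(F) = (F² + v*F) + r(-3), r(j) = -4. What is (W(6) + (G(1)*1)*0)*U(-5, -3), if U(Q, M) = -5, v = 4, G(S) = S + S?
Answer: 140/3 ≈ 46.667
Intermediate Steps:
G(S) = 2*S
W(F) = ⅔ - 2*F/3 - F²/6 (W(F) = -((F² + 4*F) - 4)/6 = -(-4 + F² + 4*F)/6 = ⅔ - 2*F/3 - F²/6)
(W(6) + (G(1)*1)*0)*U(-5, -3) = ((⅔ - ⅔*6 - ⅙*6²) + ((2*1)*1)*0)*(-5) = ((⅔ - 4 - ⅙*36) + (2*1)*0)*(-5) = ((⅔ - 4 - 6) + 2*0)*(-5) = (-28/3 + 0)*(-5) = -28/3*(-5) = 140/3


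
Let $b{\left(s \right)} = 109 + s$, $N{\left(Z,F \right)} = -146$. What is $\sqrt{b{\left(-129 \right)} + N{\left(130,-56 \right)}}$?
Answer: $i \sqrt{166} \approx 12.884 i$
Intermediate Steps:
$\sqrt{b{\left(-129 \right)} + N{\left(130,-56 \right)}} = \sqrt{\left(109 - 129\right) - 146} = \sqrt{-20 - 146} = \sqrt{-166} = i \sqrt{166}$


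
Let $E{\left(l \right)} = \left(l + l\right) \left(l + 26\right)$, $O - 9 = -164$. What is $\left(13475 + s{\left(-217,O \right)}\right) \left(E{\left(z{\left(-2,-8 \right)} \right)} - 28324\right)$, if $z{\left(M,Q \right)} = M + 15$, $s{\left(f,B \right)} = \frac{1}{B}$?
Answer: $- \frac{11408064288}{31} \approx -3.68 \cdot 10^{8}$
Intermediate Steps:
$O = -155$ ($O = 9 - 164 = -155$)
$z{\left(M,Q \right)} = 15 + M$
$E{\left(l \right)} = 2 l \left(26 + l\right)$
$\left(13475 + s{\left(-217,O \right)}\right) \left(E{\left(z{\left(-2,-8 \right)} \right)} - 28324\right) = \left(13475 + \frac{1}{-155}\right) \left(2 \left(15 - 2\right) \left(26 + \left(15 - 2\right)\right) - 28324\right) = \left(13475 - \frac{1}{155}\right) \left(2 \cdot 13 \left(26 + 13\right) - 28324\right) = \frac{2088624 \left(2 \cdot 13 \cdot 39 - 28324\right)}{155} = \frac{2088624 \left(1014 - 28324\right)}{155} = \frac{2088624}{155} \left(-27310\right) = - \frac{11408064288}{31}$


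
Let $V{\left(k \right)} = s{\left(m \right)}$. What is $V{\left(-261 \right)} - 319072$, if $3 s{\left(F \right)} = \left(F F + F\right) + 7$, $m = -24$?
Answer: $- \frac{956657}{3} \approx -3.1889 \cdot 10^{5}$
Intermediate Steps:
$s{\left(F \right)} = \frac{7}{3} + \frac{F}{3} + \frac{F^{2}}{3}$ ($s{\left(F \right)} = \frac{\left(F F + F\right) + 7}{3} = \frac{\left(F^{2} + F\right) + 7}{3} = \frac{\left(F + F^{2}\right) + 7}{3} = \frac{7 + F + F^{2}}{3} = \frac{7}{3} + \frac{F}{3} + \frac{F^{2}}{3}$)
$V{\left(k \right)} = \frac{559}{3}$ ($V{\left(k \right)} = \frac{7}{3} + \frac{1}{3} \left(-24\right) + \frac{\left(-24\right)^{2}}{3} = \frac{7}{3} - 8 + \frac{1}{3} \cdot 576 = \frac{7}{3} - 8 + 192 = \frac{559}{3}$)
$V{\left(-261 \right)} - 319072 = \frac{559}{3} - 319072 = - \frac{956657}{3}$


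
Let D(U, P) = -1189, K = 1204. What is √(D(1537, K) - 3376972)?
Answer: I*√3378161 ≈ 1838.0*I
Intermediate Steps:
√(D(1537, K) - 3376972) = √(-1189 - 3376972) = √(-3378161) = I*√3378161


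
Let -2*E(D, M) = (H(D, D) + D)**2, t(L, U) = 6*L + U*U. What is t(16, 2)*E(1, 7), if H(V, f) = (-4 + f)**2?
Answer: -5000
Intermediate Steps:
t(L, U) = U**2 + 6*L (t(L, U) = 6*L + U**2 = U**2 + 6*L)
E(D, M) = -(D + (-4 + D)**2)**2/2 (E(D, M) = -((-4 + D)**2 + D)**2/2 = -(D + (-4 + D)**2)**2/2)
t(16, 2)*E(1, 7) = (2**2 + 6*16)*(-(1 + (-4 + 1)**2)**2/2) = (4 + 96)*(-(1 + (-3)**2)**2/2) = 100*(-(1 + 9)**2/2) = 100*(-1/2*10**2) = 100*(-1/2*100) = 100*(-50) = -5000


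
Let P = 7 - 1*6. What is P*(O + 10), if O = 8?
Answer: 18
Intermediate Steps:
P = 1 (P = 7 - 6 = 1)
P*(O + 10) = 1*(8 + 10) = 1*18 = 18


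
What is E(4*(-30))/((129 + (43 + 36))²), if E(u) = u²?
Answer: 225/676 ≈ 0.33284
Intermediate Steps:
E(4*(-30))/((129 + (43 + 36))²) = (4*(-30))²/((129 + (43 + 36))²) = (-120)²/((129 + 79)²) = 14400/(208²) = 14400/43264 = 14400*(1/43264) = 225/676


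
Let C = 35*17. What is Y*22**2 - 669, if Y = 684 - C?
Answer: 42407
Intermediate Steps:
C = 595
Y = 89 (Y = 684 - 1*595 = 684 - 595 = 89)
Y*22**2 - 669 = 89*22**2 - 669 = 89*484 - 669 = 43076 - 669 = 42407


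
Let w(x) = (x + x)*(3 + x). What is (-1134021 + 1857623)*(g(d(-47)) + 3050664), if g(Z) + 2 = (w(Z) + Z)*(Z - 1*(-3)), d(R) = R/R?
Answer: 2207491174196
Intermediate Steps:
w(x) = 2*x*(3 + x) (w(x) = (2*x)*(3 + x) = 2*x*(3 + x))
d(R) = 1
g(Z) = -2 + (3 + Z)*(Z + 2*Z*(3 + Z)) (g(Z) = -2 + (2*Z*(3 + Z) + Z)*(Z - 1*(-3)) = -2 + (Z + 2*Z*(3 + Z))*(Z + 3) = -2 + (Z + 2*Z*(3 + Z))*(3 + Z) = -2 + (3 + Z)*(Z + 2*Z*(3 + Z)))
(-1134021 + 1857623)*(g(d(-47)) + 3050664) = (-1134021 + 1857623)*((-2 + 2*1**3 + 13*1**2 + 21*1) + 3050664) = 723602*((-2 + 2*1 + 13*1 + 21) + 3050664) = 723602*((-2 + 2 + 13 + 21) + 3050664) = 723602*(34 + 3050664) = 723602*3050698 = 2207491174196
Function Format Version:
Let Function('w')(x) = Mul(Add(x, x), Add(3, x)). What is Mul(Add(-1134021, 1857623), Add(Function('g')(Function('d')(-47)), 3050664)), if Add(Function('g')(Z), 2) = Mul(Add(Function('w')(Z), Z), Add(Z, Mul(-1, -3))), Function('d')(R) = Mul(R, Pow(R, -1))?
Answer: 2207491174196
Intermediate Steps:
Function('w')(x) = Mul(2, x, Add(3, x)) (Function('w')(x) = Mul(Mul(2, x), Add(3, x)) = Mul(2, x, Add(3, x)))
Function('d')(R) = 1
Function('g')(Z) = Add(-2, Mul(Add(3, Z), Add(Z, Mul(2, Z, Add(3, Z))))) (Function('g')(Z) = Add(-2, Mul(Add(Mul(2, Z, Add(3, Z)), Z), Add(Z, Mul(-1, -3)))) = Add(-2, Mul(Add(Z, Mul(2, Z, Add(3, Z))), Add(Z, 3))) = Add(-2, Mul(Add(Z, Mul(2, Z, Add(3, Z))), Add(3, Z))) = Add(-2, Mul(Add(3, Z), Add(Z, Mul(2, Z, Add(3, Z))))))
Mul(Add(-1134021, 1857623), Add(Function('g')(Function('d')(-47)), 3050664)) = Mul(Add(-1134021, 1857623), Add(Add(-2, Mul(2, Pow(1, 3)), Mul(13, Pow(1, 2)), Mul(21, 1)), 3050664)) = Mul(723602, Add(Add(-2, Mul(2, 1), Mul(13, 1), 21), 3050664)) = Mul(723602, Add(Add(-2, 2, 13, 21), 3050664)) = Mul(723602, Add(34, 3050664)) = Mul(723602, 3050698) = 2207491174196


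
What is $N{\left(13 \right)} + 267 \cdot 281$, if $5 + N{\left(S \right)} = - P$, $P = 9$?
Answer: $75013$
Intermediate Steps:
$N{\left(S \right)} = -14$ ($N{\left(S \right)} = -5 - 9 = -14$)
$N{\left(13 \right)} + 267 \cdot 281 = -14 + 267 \cdot 281 = -14 + 75027 = 75013$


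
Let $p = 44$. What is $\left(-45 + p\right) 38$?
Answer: $-38$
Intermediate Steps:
$\left(-45 + p\right) 38 = \left(-45 + 44\right) 38 = \left(-1\right) 38 = -38$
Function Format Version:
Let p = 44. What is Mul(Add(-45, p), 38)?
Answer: -38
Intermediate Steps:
Mul(Add(-45, p), 38) = Mul(Add(-45, 44), 38) = Mul(-1, 38) = -38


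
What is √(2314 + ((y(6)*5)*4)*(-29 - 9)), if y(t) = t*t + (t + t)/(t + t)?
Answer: I*√25806 ≈ 160.64*I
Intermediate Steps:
y(t) = 1 + t² (y(t) = t² + (2*t)/((2*t)) = t² + (2*t)*(1/(2*t)) = t² + 1 = 1 + t²)
√(2314 + ((y(6)*5)*4)*(-29 - 9)) = √(2314 + (((1 + 6²)*5)*4)*(-29 - 9)) = √(2314 + (((1 + 36)*5)*4)*(-38)) = √(2314 + ((37*5)*4)*(-38)) = √(2314 + (185*4)*(-38)) = √(2314 + 740*(-38)) = √(2314 - 28120) = √(-25806) = I*√25806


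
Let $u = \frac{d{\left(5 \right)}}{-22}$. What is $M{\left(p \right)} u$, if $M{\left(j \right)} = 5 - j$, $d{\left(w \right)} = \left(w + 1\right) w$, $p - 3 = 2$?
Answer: $0$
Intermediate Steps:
$p = 5$ ($p = 3 + 2 = 5$)
$d{\left(w \right)} = w \left(1 + w\right)$ ($d{\left(w \right)} = \left(1 + w\right) w = w \left(1 + w\right)$)
$u = - \frac{15}{11}$ ($u = \frac{5 \left(1 + 5\right)}{-22} = 5 \cdot 6 \left(- \frac{1}{22}\right) = 30 \left(- \frac{1}{22}\right) = - \frac{15}{11} \approx -1.3636$)
$M{\left(p \right)} u = \left(5 - 5\right) \left(- \frac{15}{11}\right) = 0 \left(- \frac{15}{11}\right) = 0$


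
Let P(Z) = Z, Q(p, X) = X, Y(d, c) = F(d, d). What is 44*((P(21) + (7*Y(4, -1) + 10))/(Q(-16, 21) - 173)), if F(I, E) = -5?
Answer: 22/19 ≈ 1.1579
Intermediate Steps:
Y(d, c) = -5
44*((P(21) + (7*Y(4, -1) + 10))/(Q(-16, 21) - 173)) = 44*((21 + (7*(-5) + 10))/(21 - 173)) = 44*((21 + (-35 + 10))/(-152)) = 44*((21 - 25)*(-1/152)) = 44*(-4*(-1/152)) = 44*(1/38) = 22/19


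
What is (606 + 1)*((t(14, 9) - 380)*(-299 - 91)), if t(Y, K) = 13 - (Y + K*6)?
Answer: 102977550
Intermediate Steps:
t(Y, K) = 13 - Y - 6*K (t(Y, K) = 13 - (Y + 6*K) = 13 + (-Y - 6*K) = 13 - Y - 6*K)
(606 + 1)*((t(14, 9) - 380)*(-299 - 91)) = (606 + 1)*(((13 - 1*14 - 6*9) - 380)*(-299 - 91)) = 607*(((13 - 14 - 54) - 380)*(-390)) = 607*((-55 - 380)*(-390)) = 607*(-435*(-390)) = 607*169650 = 102977550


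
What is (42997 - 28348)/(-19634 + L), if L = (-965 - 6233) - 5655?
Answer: -4883/10829 ≈ -0.45092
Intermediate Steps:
L = -12853 (L = -7198 - 5655 = -12853)
(42997 - 28348)/(-19634 + L) = (42997 - 28348)/(-19634 - 12853) = 14649/(-32487) = 14649*(-1/32487) = -4883/10829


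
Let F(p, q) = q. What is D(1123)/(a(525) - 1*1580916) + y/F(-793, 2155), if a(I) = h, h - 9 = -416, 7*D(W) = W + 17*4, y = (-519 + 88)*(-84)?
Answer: 929811969/55346305 ≈ 16.800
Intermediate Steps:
y = 36204 (y = -431*(-84) = 36204)
D(W) = 68/7 + W/7 (D(W) = (W + 17*4)/7 = (W + 68)/7 = (68 + W)/7 = 68/7 + W/7)
h = -407 (h = 9 - 416 = -407)
a(I) = -407
D(1123)/(a(525) - 1*1580916) + y/F(-793, 2155) = (68/7 + (⅐)*1123)/(-407 - 1*1580916) + 36204/2155 = (68/7 + 1123/7)/(-407 - 1580916) + 36204*(1/2155) = (1191/7)/(-1581323) + 84/5 = (1191/7)*(-1/1581323) + 84/5 = -1191/11069261 + 84/5 = 929811969/55346305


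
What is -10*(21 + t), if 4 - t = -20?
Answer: -450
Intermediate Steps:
t = 24 (t = 4 - 1*(-20) = 4 + 20 = 24)
-10*(21 + t) = -10*(21 + 24) = -10*45 = -450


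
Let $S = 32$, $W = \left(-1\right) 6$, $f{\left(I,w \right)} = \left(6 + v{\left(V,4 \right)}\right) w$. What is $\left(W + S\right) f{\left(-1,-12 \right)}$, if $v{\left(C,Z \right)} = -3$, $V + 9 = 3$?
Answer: $-936$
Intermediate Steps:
$V = -6$ ($V = -9 + 3 = -6$)
$f{\left(I,w \right)} = 3 w$ ($f{\left(I,w \right)} = \left(6 - 3\right) w = 3 w$)
$W = -6$
$\left(W + S\right) f{\left(-1,-12 \right)} = \left(-6 + 32\right) 3 \left(-12\right) = 26 \left(-36\right) = -936$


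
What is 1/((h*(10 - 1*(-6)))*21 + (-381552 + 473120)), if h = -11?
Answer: 1/87872 ≈ 1.1380e-5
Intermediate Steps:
1/((h*(10 - 1*(-6)))*21 + (-381552 + 473120)) = 1/(-11*(10 - 1*(-6))*21 + (-381552 + 473120)) = 1/(-11*(10 + 6)*21 + 91568) = 1/(-11*16*21 + 91568) = 1/(-176*21 + 91568) = 1/(-3696 + 91568) = 1/87872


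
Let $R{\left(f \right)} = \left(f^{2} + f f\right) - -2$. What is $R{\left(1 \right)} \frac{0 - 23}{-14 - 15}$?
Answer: $\frac{92}{29} \approx 3.1724$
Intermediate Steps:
$R{\left(f \right)} = 2 + 2 f^{2}$ ($R{\left(f \right)} = \left(f^{2} + f^{2}\right) + 2 = 2 f^{2} + 2 = 2 + 2 f^{2}$)
$R{\left(1 \right)} \frac{0 - 23}{-14 - 15} = \left(2 + 2 \cdot 1^{2}\right) \frac{0 - 23}{-14 - 15} = \left(2 + 2 \cdot 1\right) \left(- \frac{23}{-29}\right) = \left(2 + 2\right) \left(\left(-23\right) \left(- \frac{1}{29}\right)\right) = 4 \cdot \frac{23}{29} = \frac{92}{29}$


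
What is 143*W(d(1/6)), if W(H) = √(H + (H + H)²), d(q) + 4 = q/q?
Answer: 143*√33 ≈ 821.47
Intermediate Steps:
d(q) = -3 (d(q) = -4 + q/q = -4 + 1 = -3)
W(H) = √(H + 4*H²) (W(H) = √(H + (2*H)²) = √(H + 4*H²))
143*W(d(1/6)) = 143*√(-3*(1 + 4*(-3))) = 143*√(-3*(1 - 12)) = 143*√(-3*(-11)) = 143*√33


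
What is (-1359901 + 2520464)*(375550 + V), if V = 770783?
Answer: 1330391665479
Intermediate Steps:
(-1359901 + 2520464)*(375550 + V) = (-1359901 + 2520464)*(375550 + 770783) = 1160563*1146333 = 1330391665479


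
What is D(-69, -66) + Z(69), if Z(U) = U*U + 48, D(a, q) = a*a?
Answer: 9570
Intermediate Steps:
D(a, q) = a²
Z(U) = 48 + U² (Z(U) = U² + 48 = 48 + U²)
D(-69, -66) + Z(69) = (-69)² + (48 + 69²) = 4761 + (48 + 4761) = 4761 + 4809 = 9570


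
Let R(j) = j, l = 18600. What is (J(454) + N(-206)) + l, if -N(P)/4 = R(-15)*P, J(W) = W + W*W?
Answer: 212810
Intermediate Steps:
J(W) = W + W²
N(P) = 60*P (N(P) = -(-60)*P = 60*P)
(J(454) + N(-206)) + l = (454*(1 + 454) + 60*(-206)) + 18600 = (454*455 - 12360) + 18600 = (206570 - 12360) + 18600 = 194210 + 18600 = 212810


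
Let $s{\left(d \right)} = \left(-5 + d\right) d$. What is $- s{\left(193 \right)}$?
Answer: $-36284$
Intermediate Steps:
$s{\left(d \right)} = d \left(-5 + d\right)$
$- s{\left(193 \right)} = - 193 \left(-5 + 193\right) = - 193 \cdot 188 = \left(-1\right) 36284 = -36284$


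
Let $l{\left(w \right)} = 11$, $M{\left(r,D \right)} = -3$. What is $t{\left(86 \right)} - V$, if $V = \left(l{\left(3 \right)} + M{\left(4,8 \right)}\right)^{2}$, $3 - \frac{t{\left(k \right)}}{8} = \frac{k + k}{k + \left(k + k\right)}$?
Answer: $- \frac{136}{3} \approx -45.333$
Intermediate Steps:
$t{\left(k \right)} = \frac{56}{3}$ ($t{\left(k \right)} = 24 - 8 \frac{k + k}{k + \left(k + k\right)} = 24 - 8 \frac{2 k}{k + 2 k} = 24 - 8 \frac{2 k}{3 k} = 24 - 8 \cdot 2 k \frac{1}{3 k} = 24 - \frac{16}{3} = \frac{56}{3}$)
$V = 64$ ($V = \left(11 - 3\right)^{2} = 8^{2} = 64$)
$t{\left(86 \right)} - V = \frac{56}{3} - 64 = - \frac{136}{3}$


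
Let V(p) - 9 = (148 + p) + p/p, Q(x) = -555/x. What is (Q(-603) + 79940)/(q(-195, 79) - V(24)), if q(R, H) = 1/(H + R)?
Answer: -1863902500/4243713 ≈ -439.21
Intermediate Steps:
V(p) = 158 + p (V(p) = 9 + ((148 + p) + p/p) = 9 + ((148 + p) + 1) = 9 + (149 + p) = 158 + p)
(Q(-603) + 79940)/(q(-195, 79) - V(24)) = (-555/(-603) + 79940)/(1/(79 - 195) - (158 + 24)) = (-555*(-1/603) + 79940)/(1/(-116) - 1*182) = (185/201 + 79940)/(-1/116 - 182) = 16068125/(201*(-21113/116)) = (16068125/201)*(-116/21113) = -1863902500/4243713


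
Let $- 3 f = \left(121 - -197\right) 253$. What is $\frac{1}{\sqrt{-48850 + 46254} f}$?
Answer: $\frac{i \sqrt{649}}{34809764} \approx 7.3185 \cdot 10^{-7} i$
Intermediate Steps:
$f = -26818$ ($f = - \frac{\left(121 - -197\right) 253}{3} = - \frac{\left(121 + 197\right) 253}{3} = - \frac{318 \cdot 253}{3} = \left(- \frac{1}{3}\right) 80454 = -26818$)
$\frac{1}{\sqrt{-48850 + 46254} f} = \frac{1}{\sqrt{-48850 + 46254} \left(-26818\right)} = \frac{1}{\sqrt{-2596}} \left(- \frac{1}{26818}\right) = \frac{1}{2 i \sqrt{649}} \left(- \frac{1}{26818}\right) = - \frac{i \sqrt{649}}{1298} \left(- \frac{1}{26818}\right) = \frac{i \sqrt{649}}{34809764}$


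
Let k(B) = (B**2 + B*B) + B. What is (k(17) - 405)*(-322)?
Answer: -61180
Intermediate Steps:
k(B) = B + 2*B**2 (k(B) = (B**2 + B**2) + B = 2*B**2 + B = B + 2*B**2)
(k(17) - 405)*(-322) = (17*(1 + 2*17) - 405)*(-322) = (17*(1 + 34) - 405)*(-322) = (17*35 - 405)*(-322) = (595 - 405)*(-322) = 190*(-322) = -61180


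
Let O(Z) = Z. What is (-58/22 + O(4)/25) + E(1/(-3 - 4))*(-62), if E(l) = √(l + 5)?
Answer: -681/275 - 62*√238/7 ≈ -139.12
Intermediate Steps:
E(l) = √(5 + l)
(-58/22 + O(4)/25) + E(1/(-3 - 4))*(-62) = (-58/22 + 4/25) + √(5 + 1/(-3 - 4))*(-62) = (-58*1/22 + 4*(1/25)) + √(5 + 1/(-7))*(-62) = (-29/11 + 4/25) + √(5 - ⅐)*(-62) = -681/275 + √(34/7)*(-62) = -681/275 + (√238/7)*(-62) = -681/275 - 62*√238/7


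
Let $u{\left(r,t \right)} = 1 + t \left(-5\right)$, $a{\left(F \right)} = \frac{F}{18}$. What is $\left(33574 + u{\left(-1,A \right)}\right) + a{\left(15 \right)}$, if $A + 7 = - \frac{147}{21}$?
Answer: $\frac{201875}{6} \approx 33646.0$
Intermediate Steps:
$A = -14$ ($A = -7 - \frac{147}{21} = -7 - 7 = -14$)
$a{\left(F \right)} = \frac{F}{18}$ ($a{\left(F \right)} = F \frac{1}{18} = \frac{F}{18}$)
$u{\left(r,t \right)} = 1 - 5 t$
$\left(33574 + u{\left(-1,A \right)}\right) + a{\left(15 \right)} = \left(33574 + \left(1 - -70\right)\right) + \frac{1}{18} \cdot 15 = \left(33574 + \left(1 + 70\right)\right) + \frac{5}{6} = \left(33574 + 71\right) + \frac{5}{6} = 33645 + \frac{5}{6} = \frac{201875}{6}$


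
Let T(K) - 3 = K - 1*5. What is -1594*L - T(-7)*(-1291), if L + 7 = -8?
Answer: 12291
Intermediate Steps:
T(K) = -2 + K (T(K) = 3 + (K - 1*5) = 3 + (K - 5) = 3 + (-5 + K) = -2 + K)
L = -15 (L = -7 - 8 = -15)
-1594*L - T(-7)*(-1291) = -1594*(-15) - (-2 - 7)*(-1291) = 23910 - (-9)*(-1291) = 23910 - 1*11619 = 23910 - 11619 = 12291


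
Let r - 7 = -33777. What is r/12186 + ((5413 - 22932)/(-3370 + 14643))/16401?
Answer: -1040649536624/375508488663 ≈ -2.7713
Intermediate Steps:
r = -33770 (r = 7 - 33777 = -33770)
r/12186 + ((5413 - 22932)/(-3370 + 14643))/16401 = -33770/12186 + ((5413 - 22932)/(-3370 + 14643))/16401 = -33770*1/12186 - 17519/11273*(1/16401) = -16885/6093 - 17519*1/11273*(1/16401) = -16885/6093 - 17519/11273*1/16401 = -16885/6093 - 17519/184888473 = -1040649536624/375508488663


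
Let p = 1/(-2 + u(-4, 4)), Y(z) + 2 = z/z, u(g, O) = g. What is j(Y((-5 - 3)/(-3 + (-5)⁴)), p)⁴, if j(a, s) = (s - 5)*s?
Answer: 923521/1679616 ≈ 0.54984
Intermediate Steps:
Y(z) = -1 (Y(z) = -2 + z/z = -2 + 1 = -1)
p = -⅙ (p = 1/(-2 - 4) = 1/(-6) = -⅙ ≈ -0.16667)
j(a, s) = s*(-5 + s) (j(a, s) = (-5 + s)*s = s*(-5 + s))
j(Y((-5 - 3)/(-3 + (-5)⁴)), p)⁴ = (-(-5 - ⅙)/6)⁴ = (-⅙*(-31/6))⁴ = (31/36)⁴ = 923521/1679616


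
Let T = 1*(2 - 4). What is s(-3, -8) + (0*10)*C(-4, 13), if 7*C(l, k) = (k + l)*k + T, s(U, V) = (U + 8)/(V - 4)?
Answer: -5/12 ≈ -0.41667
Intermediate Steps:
T = -2 (T = 1*(-2) = -2)
s(U, V) = (8 + U)/(-4 + V)
C(l, k) = -2/7 + k*(k + l)/7 (C(l, k) = ((k + l)*k - 2)/7 = (k*(k + l) - 2)/7 = (-2 + k*(k + l))/7 = -2/7 + k*(k + l)/7)
s(-3, -8) + (0*10)*C(-4, 13) = (8 - 3)/(-4 - 8) + (0*10)*(-2/7 + (⅐)*13² + (⅐)*13*(-4)) = 5/(-12) + 0*(-2/7 + (⅐)*169 - 52/7) = -1/12*5 + 0*(-2/7 + 169/7 - 52/7) = -5/12 + 0*(115/7) = -5/12 + 0 = -5/12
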